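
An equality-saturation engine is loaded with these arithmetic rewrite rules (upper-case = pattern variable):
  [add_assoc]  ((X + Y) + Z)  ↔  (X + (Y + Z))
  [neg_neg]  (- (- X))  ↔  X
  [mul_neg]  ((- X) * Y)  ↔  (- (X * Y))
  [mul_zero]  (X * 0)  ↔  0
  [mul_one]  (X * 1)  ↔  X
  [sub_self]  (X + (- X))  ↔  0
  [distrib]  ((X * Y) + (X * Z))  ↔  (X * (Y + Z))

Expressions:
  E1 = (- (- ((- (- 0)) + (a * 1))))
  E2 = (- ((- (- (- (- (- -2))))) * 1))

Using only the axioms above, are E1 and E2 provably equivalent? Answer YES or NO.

NO

Every axiom is a valid identity, so a rewrite proof would force E1 and E2 to agree under every assignment.
At a=0: E1 = 0 but E2 = -2; they differ, so no derivation exists.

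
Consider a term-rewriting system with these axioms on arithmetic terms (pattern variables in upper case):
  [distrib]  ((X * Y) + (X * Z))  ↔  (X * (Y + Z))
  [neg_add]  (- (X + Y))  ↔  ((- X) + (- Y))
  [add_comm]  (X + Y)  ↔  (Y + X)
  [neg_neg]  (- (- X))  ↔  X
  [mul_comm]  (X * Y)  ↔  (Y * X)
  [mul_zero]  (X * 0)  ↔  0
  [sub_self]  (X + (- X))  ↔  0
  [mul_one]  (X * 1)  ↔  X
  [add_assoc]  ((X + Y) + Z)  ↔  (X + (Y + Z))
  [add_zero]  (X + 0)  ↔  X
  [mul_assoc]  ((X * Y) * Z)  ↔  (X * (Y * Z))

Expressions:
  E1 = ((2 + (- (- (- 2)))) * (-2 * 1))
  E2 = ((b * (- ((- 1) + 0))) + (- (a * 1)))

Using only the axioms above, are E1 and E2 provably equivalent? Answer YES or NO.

NO

Every axiom is a valid identity, so a rewrite proof would force E1 and E2 to agree under every assignment.
At a=0, b=1: E1 = 0 but E2 = 1; they differ, so no derivation exists.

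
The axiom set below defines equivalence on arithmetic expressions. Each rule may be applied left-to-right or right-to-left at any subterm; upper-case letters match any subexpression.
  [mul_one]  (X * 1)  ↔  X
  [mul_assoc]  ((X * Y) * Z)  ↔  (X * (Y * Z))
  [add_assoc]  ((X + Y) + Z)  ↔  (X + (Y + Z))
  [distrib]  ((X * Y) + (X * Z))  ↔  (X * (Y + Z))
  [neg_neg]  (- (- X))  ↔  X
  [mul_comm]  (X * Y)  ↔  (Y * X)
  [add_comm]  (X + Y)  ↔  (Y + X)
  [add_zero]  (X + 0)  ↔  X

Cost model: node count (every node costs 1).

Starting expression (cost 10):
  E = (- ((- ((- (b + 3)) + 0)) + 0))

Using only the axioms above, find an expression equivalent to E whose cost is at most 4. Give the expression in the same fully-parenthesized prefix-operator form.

(1) ((- (b + 3)) + 0)  =[add_zero →]=  (- (b + 3))    ⊢ (- ((- (- (b + 3))) + 0))
(2) ((- (- (b + 3))) + 0)  =[add_zero →]=  (- (- (b + 3)))    ⊢ (- (- (- (b + 3))))
(3) (- (- (b + 3)))  =[neg_neg →]=  (b + 3)    ⊢ cost 4, within 4

(- (b + 3))   [cost 4]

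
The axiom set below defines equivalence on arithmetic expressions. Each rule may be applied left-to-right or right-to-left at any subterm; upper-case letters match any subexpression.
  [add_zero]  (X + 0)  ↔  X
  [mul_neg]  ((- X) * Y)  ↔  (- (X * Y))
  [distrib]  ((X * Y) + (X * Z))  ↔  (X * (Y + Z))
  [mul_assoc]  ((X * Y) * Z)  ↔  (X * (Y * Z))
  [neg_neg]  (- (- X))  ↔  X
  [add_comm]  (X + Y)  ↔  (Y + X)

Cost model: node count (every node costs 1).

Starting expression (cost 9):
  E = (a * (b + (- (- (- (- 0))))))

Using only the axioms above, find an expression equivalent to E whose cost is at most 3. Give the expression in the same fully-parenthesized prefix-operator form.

(a * b)   [cost 3]

1. [neg_neg →] (- (- (- (- 0))))  →  (- (- 0));  E = (a * (b + (- (- 0))))
2. [neg_neg →] (- (- 0))  →  0;  E = (a * (b + 0))
3. [add_zero →] (b + 0)  →  b;  cost 3 ≤ 3, done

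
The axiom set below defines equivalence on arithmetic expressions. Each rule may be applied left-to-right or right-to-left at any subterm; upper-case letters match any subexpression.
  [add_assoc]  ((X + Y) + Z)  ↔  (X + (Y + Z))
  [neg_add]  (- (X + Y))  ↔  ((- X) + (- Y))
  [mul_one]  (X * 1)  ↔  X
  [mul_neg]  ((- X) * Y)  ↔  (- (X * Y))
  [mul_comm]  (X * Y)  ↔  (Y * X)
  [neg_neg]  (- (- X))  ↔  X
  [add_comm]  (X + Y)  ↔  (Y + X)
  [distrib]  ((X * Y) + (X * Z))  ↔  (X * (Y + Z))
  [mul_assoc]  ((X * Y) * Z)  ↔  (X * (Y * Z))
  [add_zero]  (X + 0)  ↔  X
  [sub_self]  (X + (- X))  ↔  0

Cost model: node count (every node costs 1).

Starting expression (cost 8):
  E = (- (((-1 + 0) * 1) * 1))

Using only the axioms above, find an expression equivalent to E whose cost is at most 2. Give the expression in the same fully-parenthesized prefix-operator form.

1. [mul_one →] ((-1 + 0) * 1)  →  (-1 + 0);  E = (- ((-1 + 0) * 1))
2. [add_zero →] (-1 + 0)  →  -1;  E = (- (-1 * 1))
3. [mul_one →] (-1 * 1)  →  -1;  cost 2 ≤ 2, done

(- -1)   [cost 2]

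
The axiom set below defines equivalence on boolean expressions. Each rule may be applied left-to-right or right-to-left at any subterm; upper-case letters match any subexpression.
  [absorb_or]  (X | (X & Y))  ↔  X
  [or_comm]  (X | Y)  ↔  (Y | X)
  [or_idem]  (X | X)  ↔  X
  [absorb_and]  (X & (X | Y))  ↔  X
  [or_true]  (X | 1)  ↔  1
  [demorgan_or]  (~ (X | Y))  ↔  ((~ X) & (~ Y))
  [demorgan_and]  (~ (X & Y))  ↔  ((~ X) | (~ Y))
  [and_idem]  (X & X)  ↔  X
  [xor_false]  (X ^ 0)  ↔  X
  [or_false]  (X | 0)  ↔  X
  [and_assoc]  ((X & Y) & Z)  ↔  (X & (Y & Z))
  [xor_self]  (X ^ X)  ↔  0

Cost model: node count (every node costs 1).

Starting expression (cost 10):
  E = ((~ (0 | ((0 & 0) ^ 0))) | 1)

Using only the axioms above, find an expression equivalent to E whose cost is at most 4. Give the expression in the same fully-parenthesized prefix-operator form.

step 1: and_idem (→) rewrites (0 & 0) into 0, now ((~ (0 | (0 ^ 0))) | 1)
step 2: xor_false (→) rewrites (0 ^ 0) into 0, now ((~ (0 | 0)) | 1)
step 3: or_idem (→) rewrites (0 | 0) into 0, reaching cost 4 (bound 4)

((~ 0) | 1)   [cost 4]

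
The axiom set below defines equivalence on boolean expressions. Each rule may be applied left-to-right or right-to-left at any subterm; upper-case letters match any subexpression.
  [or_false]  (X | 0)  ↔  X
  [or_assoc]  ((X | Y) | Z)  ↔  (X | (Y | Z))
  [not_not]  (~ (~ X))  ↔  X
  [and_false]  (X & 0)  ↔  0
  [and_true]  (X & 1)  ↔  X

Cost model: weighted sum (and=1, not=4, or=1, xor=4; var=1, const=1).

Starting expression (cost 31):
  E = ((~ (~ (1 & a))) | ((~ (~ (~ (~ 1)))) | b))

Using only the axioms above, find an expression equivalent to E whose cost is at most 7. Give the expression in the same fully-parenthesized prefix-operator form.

(1) (~ (~ (1 & a)))  =[not_not →]=  (1 & a)    ⊢ ((1 & a) | ((~ (~ (~ (~ 1)))) | b))
(2) (~ (~ (~ 1)))  =[not_not →]=  (~ 1)    ⊢ ((1 & a) | ((~ (~ 1)) | b))
(3) (~ (~ 1))  =[not_not →]=  1    ⊢ cost 7, within 7

((1 & a) | (1 | b))   [cost 7]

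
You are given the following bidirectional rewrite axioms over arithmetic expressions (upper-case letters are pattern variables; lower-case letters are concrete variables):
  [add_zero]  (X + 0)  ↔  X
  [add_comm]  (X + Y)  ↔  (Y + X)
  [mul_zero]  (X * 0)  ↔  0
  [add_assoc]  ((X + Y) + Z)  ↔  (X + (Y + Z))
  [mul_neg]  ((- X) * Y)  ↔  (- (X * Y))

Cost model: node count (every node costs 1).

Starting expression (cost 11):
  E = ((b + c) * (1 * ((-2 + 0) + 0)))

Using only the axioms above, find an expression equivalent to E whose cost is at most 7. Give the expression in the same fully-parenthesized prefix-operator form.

1. [add_zero →] (-2 + 0)  →  -2;  E = ((b + c) * (1 * (-2 + 0)))
2. [add_zero →] (-2 + 0)  →  -2;  cost 7 ≤ 7, done

((b + c) * (1 * -2))   [cost 7]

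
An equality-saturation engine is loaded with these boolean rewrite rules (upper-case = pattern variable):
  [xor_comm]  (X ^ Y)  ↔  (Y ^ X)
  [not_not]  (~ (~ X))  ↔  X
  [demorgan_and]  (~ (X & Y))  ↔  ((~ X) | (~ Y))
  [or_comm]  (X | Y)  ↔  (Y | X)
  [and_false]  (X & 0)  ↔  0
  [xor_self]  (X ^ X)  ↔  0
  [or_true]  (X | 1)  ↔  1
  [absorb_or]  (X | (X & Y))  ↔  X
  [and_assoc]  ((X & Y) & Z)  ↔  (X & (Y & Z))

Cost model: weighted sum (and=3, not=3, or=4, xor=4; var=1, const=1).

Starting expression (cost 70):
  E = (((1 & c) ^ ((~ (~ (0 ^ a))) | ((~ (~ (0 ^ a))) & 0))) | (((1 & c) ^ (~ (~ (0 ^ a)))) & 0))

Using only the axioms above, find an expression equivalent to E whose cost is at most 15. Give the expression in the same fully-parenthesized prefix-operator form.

((1 & c) ^ (0 ^ a))   [cost 15]

step 1: absorb_or (→) rewrites ((~ (~ (0 ^ a))) | ((~ (~ (0 ^ a))) & 0)) into (~ (~ (0 ^ a))), now (((1 & c) ^ (~ (~ (0 ^ a)))) | (((1 & c) ^ (~ (~ (0 ^ a)))) & 0))
step 2: absorb_or (→) rewrites (((1 & c) ^ (~ (~ (0 ^ a)))) | (((1 & c) ^ (~ (~ (0 ^ a)))) & 0)) into ((1 & c) ^ (~ (~ (0 ^ a))))
step 3: not_not (→) rewrites (~ (~ (0 ^ a))) into (0 ^ a), reaching cost 15 (bound 15)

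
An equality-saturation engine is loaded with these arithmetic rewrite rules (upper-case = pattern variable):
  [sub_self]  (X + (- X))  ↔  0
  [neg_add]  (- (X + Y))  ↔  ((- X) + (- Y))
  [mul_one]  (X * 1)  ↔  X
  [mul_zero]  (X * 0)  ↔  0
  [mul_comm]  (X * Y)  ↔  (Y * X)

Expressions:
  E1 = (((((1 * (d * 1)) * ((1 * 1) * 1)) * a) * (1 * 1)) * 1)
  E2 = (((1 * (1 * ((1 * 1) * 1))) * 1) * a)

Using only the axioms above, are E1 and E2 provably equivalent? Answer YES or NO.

The axioms are sound identities: if E1 ↔* E2 then E1 and E2 evaluate identically under any assignment.
Under a=1, d=0: E1 evaluates to 0, E2 to 1. Distinct ⇒ no rewrite sequence connects them.

NO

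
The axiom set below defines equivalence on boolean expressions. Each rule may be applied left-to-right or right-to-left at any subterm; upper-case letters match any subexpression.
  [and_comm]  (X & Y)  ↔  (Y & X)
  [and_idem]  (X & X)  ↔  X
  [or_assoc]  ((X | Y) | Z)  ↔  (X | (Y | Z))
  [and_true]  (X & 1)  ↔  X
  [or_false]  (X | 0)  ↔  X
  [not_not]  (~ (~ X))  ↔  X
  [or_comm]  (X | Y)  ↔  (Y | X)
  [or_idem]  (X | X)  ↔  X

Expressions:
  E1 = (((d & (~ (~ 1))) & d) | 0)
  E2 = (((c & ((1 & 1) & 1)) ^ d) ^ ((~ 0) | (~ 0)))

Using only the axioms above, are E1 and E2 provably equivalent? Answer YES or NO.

NO

The axioms are sound identities: if E1 ↔* E2 then E1 and E2 evaluate identically under any assignment.
Under c=0, d=0: E1 evaluates to 0, E2 to 1. Distinct ⇒ no rewrite sequence connects them.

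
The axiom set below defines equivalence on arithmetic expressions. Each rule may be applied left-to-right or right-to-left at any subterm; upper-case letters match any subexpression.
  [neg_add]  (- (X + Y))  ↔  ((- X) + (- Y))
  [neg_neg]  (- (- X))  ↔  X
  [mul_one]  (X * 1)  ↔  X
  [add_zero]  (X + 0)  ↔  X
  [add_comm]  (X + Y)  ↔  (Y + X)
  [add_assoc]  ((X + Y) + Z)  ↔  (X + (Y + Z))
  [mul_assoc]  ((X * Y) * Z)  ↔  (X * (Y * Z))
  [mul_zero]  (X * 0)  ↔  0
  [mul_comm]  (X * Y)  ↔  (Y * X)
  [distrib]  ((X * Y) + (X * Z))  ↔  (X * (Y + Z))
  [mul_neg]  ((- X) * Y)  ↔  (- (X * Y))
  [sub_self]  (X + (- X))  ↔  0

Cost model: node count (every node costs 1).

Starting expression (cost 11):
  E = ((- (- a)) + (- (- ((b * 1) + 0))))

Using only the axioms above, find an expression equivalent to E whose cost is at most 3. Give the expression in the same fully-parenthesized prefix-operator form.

(1) (- (- ((b * 1) + 0)))  =[neg_neg →]=  ((b * 1) + 0)    ⊢ ((- (- a)) + ((b * 1) + 0))
(2) (b * 1)  =[mul_one →]=  b    ⊢ ((- (- a)) + (b + 0))
(3) (- (- a))  =[neg_neg →]=  a    ⊢ (a + (b + 0))
(4) (b + 0)  =[add_zero →]=  b    ⊢ cost 3, within 3

(a + b)   [cost 3]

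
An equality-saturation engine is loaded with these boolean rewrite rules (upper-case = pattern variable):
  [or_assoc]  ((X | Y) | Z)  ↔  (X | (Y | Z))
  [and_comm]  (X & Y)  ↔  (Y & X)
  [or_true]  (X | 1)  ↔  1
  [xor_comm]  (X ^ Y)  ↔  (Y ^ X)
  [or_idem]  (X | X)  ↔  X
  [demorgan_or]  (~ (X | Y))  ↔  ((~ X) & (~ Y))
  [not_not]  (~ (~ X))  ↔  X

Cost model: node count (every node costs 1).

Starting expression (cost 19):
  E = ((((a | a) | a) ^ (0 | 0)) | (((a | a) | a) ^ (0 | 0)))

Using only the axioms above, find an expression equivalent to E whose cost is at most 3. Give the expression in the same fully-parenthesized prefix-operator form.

(a ^ 0)   [cost 3]

1. [or_idem →] ((((a | a) | a) ^ (0 | 0)) | (((a | a) | a) ^ (0 | 0)))  →  (((a | a) | a) ^ (0 | 0))
2. [or_idem →] (a | a)  →  a;  E = ((a | a) ^ (0 | 0))
3. [or_idem →] (0 | 0)  →  0;  E = ((a | a) ^ 0)
4. [or_idem →] (a | a)  →  a;  cost 3 ≤ 3, done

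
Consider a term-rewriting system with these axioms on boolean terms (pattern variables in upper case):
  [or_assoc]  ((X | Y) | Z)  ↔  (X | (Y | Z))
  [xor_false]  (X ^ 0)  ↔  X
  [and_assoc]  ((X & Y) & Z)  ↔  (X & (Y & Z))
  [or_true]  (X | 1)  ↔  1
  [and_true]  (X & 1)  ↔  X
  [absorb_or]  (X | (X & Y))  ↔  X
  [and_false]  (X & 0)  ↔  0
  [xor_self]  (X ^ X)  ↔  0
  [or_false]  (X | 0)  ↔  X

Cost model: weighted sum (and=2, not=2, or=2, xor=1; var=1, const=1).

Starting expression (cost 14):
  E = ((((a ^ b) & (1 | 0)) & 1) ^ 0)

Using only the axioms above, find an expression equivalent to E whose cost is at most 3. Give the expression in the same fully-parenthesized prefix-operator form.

(a ^ b)   [cost 3]

step 1: xor_false (→) rewrites ((((a ^ b) & (1 | 0)) & 1) ^ 0) into (((a ^ b) & (1 | 0)) & 1)
step 2: or_false (→) rewrites (1 | 0) into 1, now (((a ^ b) & 1) & 1)
step 3: and_true (→) rewrites (((a ^ b) & 1) & 1) into ((a ^ b) & 1)
step 4: and_true (→) rewrites ((a ^ b) & 1) into (a ^ b), reaching cost 3 (bound 3)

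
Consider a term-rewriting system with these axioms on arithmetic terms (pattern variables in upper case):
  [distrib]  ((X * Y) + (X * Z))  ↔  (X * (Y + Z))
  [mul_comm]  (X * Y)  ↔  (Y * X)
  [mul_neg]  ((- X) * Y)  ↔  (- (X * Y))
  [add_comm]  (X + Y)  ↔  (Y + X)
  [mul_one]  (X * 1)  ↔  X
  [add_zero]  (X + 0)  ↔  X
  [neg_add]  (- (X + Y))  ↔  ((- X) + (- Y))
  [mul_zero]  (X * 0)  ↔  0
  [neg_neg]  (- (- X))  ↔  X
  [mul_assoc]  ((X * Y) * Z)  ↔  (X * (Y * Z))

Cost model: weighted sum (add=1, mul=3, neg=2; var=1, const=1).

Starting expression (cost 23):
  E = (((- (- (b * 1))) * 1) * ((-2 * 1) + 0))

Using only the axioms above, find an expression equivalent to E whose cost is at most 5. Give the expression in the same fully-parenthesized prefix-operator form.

step 1: neg_neg (→) rewrites (- (- (b * 1))) into (b * 1), now (((b * 1) * 1) * ((-2 * 1) + 0))
step 2: mul_one (→) rewrites ((b * 1) * 1) into (b * 1), now ((b * 1) * ((-2 * 1) + 0))
step 3: mul_one (→) rewrites (b * 1) into b, now (b * ((-2 * 1) + 0))
step 4: mul_one (→) rewrites (-2 * 1) into -2, now (b * (-2 + 0))
step 5: mul_comm (→) rewrites (b * (-2 + 0)) into ((-2 + 0) * b)
step 6: add_zero (→) rewrites (-2 + 0) into -2, reaching cost 5 (bound 5)

(-2 * b)   [cost 5]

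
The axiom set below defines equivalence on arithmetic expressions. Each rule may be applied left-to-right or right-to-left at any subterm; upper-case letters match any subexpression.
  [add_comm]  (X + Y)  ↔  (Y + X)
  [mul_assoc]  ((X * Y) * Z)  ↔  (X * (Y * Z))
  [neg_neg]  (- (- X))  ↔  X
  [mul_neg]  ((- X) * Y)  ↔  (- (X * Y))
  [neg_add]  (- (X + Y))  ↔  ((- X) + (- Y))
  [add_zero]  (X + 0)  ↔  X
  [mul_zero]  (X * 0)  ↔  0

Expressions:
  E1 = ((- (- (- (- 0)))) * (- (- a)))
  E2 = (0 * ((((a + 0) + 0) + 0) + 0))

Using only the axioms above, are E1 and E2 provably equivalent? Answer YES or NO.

step 1: neg_neg (→) rewrites (- (- (- 0))) into (- 0), now ((- (- 0)) * (- (- a)))
step 2: neg_neg (→) rewrites (- (- 0)) into 0, now (0 * (- (- a)))
step 3: neg_neg (→) rewrites (- (- a)) into a, now (0 * a)
step 4: add_zero (←) rewrites a into (a + 0), now (0 * (a + 0))
step 5: add_zero (←) rewrites (a + 0) into ((a + 0) + 0), now (0 * ((a + 0) + 0))
step 6: add_zero (←) rewrites ((a + 0) + 0) into (((a + 0) + 0) + 0), now (0 * (((a + 0) + 0) + 0))
step 7: add_zero (←) rewrites (((a + 0) + 0) + 0) into ((((a + 0) + 0) + 0) + 0), which is E2

YES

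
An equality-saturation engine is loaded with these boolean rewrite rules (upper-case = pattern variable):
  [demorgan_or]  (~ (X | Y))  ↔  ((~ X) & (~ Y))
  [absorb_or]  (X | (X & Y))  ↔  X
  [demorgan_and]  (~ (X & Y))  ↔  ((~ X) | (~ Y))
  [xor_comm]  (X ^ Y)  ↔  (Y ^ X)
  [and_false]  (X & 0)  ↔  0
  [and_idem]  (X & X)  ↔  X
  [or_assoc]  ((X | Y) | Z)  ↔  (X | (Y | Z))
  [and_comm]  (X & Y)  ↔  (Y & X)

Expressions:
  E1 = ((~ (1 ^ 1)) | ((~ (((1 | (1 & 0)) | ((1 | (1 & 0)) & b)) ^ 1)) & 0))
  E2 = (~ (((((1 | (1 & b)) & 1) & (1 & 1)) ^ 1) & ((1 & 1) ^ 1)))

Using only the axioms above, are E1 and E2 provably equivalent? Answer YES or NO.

1. [absorb_or →] ((1 | (1 & 0)) | ((1 | (1 & 0)) & b))  →  (1 | (1 & 0));  E1 = ((~ (1 ^ 1)) | ((~ ((1 | (1 & 0)) ^ 1)) & 0))
2. [absorb_or →] (1 | (1 & 0))  →  1;  E1 = ((~ (1 ^ 1)) | ((~ (1 ^ 1)) & 0))
3. [absorb_or →] ((~ (1 ^ 1)) | ((~ (1 ^ 1)) & 0))  →  (~ (1 ^ 1))
4. [and_idem ←] 1  →  (1 & 1);  E1 = (~ ((1 & 1) ^ 1))
5. [and_idem ←] ((1 & 1) ^ 1)  →  (((1 & 1) ^ 1) & ((1 & 1) ^ 1));  E1 = (~ (((1 & 1) ^ 1) & ((1 & 1) ^ 1)))
6. [and_idem ←] (1 & 1)  →  ((1 & 1) & (1 & 1));  E1 = (~ ((((1 & 1) & (1 & 1)) ^ 1) & ((1 & 1) ^ 1)))
7. [absorb_or ←] 1  →  (1 | (1 & b));  this is E2

YES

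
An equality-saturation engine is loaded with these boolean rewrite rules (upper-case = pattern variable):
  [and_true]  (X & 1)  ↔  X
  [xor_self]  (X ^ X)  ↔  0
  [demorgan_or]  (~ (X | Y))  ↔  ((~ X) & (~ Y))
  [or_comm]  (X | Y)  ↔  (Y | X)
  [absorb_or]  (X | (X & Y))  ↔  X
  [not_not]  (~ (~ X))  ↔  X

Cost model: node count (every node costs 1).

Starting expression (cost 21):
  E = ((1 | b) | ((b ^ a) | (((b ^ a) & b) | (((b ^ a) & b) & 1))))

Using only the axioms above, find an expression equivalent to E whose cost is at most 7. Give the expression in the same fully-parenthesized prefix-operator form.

(1) (((b ^ a) & b) | (((b ^ a) & b) & 1))  =[absorb_or →]=  ((b ^ a) & b)    ⊢ ((1 | b) | ((b ^ a) | ((b ^ a) & b)))
(2) (1 | b)  =[or_comm →]=  (b | 1)    ⊢ ((b | 1) | ((b ^ a) | ((b ^ a) & b)))
(3) ((b ^ a) | ((b ^ a) & b))  =[absorb_or →]=  (b ^ a)    ⊢ cost 7, within 7

((b | 1) | (b ^ a))   [cost 7]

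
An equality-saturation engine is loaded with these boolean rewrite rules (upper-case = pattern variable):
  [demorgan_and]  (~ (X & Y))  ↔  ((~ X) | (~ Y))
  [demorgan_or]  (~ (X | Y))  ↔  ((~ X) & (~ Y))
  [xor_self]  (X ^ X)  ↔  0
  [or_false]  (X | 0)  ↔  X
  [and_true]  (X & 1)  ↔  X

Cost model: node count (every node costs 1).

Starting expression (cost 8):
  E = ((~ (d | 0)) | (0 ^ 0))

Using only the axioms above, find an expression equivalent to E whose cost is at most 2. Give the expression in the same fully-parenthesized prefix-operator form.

(~ d)   [cost 2]

step 1: or_false (→) rewrites (d | 0) into d, now ((~ d) | (0 ^ 0))
step 2: xor_self (→) rewrites (0 ^ 0) into 0, now ((~ d) | 0)
step 3: or_false (→) rewrites ((~ d) | 0) into (~ d), reaching cost 2 (bound 2)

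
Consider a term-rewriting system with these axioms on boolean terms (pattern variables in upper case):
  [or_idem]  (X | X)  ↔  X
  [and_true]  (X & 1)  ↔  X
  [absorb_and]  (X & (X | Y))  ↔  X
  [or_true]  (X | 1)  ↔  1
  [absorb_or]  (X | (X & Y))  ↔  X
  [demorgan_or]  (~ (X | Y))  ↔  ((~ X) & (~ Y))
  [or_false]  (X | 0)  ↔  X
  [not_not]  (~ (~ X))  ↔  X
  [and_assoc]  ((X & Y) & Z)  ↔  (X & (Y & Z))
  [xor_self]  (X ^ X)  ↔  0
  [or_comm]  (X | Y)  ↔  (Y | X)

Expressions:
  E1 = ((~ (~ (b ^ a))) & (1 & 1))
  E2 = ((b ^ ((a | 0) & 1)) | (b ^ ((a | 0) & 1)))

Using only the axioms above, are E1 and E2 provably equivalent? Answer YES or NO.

YES

1. [and_true →] (1 & 1)  →  1;  E1 = ((~ (~ (b ^ a))) & 1)
2. [and_true →] ((~ (~ (b ^ a))) & 1)  →  (~ (~ (b ^ a)))
3. [not_not →] (~ (~ (b ^ a)))  →  (b ^ a)
4. [or_false ←] a  →  (a | 0);  E1 = (b ^ (a | 0))
5. [and_true ←] (a | 0)  →  ((a | 0) & 1);  E1 = (b ^ ((a | 0) & 1))
6. [or_idem ←] (b ^ ((a | 0) & 1))  →  ((b ^ ((a | 0) & 1)) | (b ^ ((a | 0) & 1)));  this is E2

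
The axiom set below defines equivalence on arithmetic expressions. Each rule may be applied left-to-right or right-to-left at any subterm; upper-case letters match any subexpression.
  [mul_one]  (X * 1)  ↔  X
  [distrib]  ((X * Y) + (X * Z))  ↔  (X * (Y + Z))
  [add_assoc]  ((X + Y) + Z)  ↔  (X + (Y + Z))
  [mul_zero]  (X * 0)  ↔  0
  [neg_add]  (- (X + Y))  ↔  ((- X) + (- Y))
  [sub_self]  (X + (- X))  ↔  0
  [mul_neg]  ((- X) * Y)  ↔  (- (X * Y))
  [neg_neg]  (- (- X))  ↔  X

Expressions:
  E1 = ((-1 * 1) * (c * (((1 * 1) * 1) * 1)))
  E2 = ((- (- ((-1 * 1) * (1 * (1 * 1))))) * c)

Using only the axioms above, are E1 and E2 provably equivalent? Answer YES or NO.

YES

step 1: mul_one (→) rewrites (1 * 1) into 1, now ((-1 * 1) * (c * ((1 * 1) * 1)))
step 2: mul_one (→) rewrites (-1 * 1) into -1, now (-1 * (c * ((1 * 1) * 1)))
step 3: mul_one (→) rewrites ((1 * 1) * 1) into (1 * 1), now (-1 * (c * (1 * 1)))
step 4: mul_one (→) rewrites (1 * 1) into 1, now (-1 * (c * 1))
step 5: mul_one (→) rewrites (c * 1) into c, now (-1 * c)
step 6: mul_one (←) rewrites -1 into (-1 * 1), now ((-1 * 1) * c)
step 7: mul_one (←) rewrites -1 into (-1 * 1), now (((-1 * 1) * 1) * c)
step 8: mul_one (←) rewrites 1 into (1 * 1), now (((-1 * 1) * (1 * 1)) * c)
step 9: neg_neg (←) rewrites ((-1 * 1) * (1 * 1)) into (- (- ((-1 * 1) * (1 * 1)))), now ((- (- ((-1 * 1) * (1 * 1)))) * c)
step 10: mul_one (←) rewrites 1 into (1 * 1), which is E2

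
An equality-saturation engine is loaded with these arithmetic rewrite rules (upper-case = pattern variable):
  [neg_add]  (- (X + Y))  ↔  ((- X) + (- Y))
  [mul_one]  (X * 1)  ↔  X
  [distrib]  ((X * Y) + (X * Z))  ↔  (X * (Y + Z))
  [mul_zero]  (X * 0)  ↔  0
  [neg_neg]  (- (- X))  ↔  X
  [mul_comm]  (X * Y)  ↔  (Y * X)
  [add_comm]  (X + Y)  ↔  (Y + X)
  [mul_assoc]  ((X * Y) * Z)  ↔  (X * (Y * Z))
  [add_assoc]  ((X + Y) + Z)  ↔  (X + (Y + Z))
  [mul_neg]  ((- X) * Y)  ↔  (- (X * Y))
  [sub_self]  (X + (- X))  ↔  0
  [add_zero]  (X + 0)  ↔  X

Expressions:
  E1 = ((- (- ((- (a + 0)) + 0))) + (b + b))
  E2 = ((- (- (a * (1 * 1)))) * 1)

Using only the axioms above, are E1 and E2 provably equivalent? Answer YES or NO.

The axioms are sound identities: if E1 ↔* E2 then E1 and E2 evaluate identically under any assignment.
Under a=0, b=1: E1 evaluates to 2, E2 to 0. Distinct ⇒ no rewrite sequence connects them.

NO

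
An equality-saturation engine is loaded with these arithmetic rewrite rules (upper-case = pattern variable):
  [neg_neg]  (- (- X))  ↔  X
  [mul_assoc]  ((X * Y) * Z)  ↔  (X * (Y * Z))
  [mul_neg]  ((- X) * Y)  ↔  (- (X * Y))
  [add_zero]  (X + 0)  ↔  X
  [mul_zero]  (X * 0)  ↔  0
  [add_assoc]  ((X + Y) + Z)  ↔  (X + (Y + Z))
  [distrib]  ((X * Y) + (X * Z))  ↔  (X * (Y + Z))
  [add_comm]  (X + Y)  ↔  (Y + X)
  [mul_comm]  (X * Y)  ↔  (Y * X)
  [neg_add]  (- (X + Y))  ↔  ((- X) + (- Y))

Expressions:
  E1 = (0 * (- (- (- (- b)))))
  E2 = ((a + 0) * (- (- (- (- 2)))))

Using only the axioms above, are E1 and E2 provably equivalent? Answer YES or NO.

Every axiom is a valid identity, so a rewrite proof would force E1 and E2 to agree under every assignment.
At a=1, b=0: E1 = 0 but E2 = 2; they differ, so no derivation exists.

NO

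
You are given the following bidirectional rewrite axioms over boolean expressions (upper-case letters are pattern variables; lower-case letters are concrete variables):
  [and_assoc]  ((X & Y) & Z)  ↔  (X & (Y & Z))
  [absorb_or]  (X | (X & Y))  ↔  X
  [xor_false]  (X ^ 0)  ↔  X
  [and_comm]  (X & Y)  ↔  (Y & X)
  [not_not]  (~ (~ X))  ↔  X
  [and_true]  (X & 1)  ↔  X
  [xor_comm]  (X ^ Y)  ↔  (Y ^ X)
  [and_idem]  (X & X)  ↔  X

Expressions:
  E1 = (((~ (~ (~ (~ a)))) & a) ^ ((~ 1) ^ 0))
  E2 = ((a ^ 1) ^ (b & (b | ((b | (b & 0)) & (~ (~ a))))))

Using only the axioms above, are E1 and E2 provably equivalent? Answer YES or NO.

Every axiom is a valid identity, so a rewrite proof would force E1 and E2 to agree under every assignment.
At a=0, b=0: E1 = 0 but E2 = 1; they differ, so no derivation exists.

NO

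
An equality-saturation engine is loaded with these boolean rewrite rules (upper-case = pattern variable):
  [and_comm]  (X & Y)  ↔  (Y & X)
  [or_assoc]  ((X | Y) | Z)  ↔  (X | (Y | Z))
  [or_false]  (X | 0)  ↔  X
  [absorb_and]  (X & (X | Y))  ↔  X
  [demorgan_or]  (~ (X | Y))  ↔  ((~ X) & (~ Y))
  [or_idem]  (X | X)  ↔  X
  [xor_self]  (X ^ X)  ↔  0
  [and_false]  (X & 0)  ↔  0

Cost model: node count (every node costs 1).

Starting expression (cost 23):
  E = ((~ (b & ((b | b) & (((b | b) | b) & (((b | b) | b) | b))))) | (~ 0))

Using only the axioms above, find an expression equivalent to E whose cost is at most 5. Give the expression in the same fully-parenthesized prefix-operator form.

(1) (((b | b) | b) & (((b | b) | b) | b))  =[absorb_and →]=  ((b | b) | b)    ⊢ ((~ (b & ((b | b) & ((b | b) | b)))) | (~ 0))
(2) ((b | b) & ((b | b) | b))  =[absorb_and →]=  (b | b)    ⊢ ((~ (b & (b | b))) | (~ 0))
(3) (b & (b | b))  =[absorb_and →]=  b    ⊢ cost 5, within 5

((~ b) | (~ 0))   [cost 5]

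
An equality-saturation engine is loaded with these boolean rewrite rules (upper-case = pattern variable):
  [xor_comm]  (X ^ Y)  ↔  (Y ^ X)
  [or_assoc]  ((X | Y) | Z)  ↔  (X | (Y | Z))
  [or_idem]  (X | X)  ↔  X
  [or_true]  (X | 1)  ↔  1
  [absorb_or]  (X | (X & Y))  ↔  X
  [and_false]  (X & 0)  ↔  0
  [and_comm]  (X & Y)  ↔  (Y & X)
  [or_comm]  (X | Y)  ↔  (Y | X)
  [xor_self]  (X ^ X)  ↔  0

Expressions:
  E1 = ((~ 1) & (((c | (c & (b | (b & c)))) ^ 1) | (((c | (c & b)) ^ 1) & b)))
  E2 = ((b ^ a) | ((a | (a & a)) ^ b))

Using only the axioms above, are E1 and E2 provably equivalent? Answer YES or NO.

All listed rules preserve value, hence provable equivalence implies equal values everywhere; look for a separating assignment.
a=0, b=1, c=0 gives E1 ↦ 0, E2 ↦ 1; values differ ⇒ not provably equivalent.

NO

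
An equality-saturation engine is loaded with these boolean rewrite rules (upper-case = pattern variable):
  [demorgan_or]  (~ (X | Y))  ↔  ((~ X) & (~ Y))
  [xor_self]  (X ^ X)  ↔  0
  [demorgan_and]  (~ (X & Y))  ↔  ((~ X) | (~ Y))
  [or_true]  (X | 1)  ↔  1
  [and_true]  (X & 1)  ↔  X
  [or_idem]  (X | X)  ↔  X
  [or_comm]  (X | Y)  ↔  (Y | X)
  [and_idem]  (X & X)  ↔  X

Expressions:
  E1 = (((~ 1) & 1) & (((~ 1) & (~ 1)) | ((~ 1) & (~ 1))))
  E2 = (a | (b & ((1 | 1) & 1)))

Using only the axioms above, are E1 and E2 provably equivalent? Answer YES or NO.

NO

The axioms are sound identities: if E1 ↔* E2 then E1 and E2 evaluate identically under any assignment.
Under a=0, b=1: E1 evaluates to 0, E2 to 1. Distinct ⇒ no rewrite sequence connects them.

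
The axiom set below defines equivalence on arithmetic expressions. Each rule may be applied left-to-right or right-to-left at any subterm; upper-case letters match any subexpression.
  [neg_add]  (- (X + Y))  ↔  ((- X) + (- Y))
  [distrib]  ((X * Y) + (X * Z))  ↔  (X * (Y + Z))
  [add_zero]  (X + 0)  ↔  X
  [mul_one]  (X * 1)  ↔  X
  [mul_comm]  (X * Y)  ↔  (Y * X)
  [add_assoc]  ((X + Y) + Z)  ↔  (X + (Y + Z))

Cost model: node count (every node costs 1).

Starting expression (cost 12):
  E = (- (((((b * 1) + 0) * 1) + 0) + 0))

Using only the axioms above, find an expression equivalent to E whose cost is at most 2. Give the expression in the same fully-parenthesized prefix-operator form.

1. [mul_one →] (((b * 1) + 0) * 1)  →  ((b * 1) + 0);  E = (- ((((b * 1) + 0) + 0) + 0))
2. [add_zero →] ((((b * 1) + 0) + 0) + 0)  →  (((b * 1) + 0) + 0);  E = (- (((b * 1) + 0) + 0))
3. [mul_one →] (b * 1)  →  b;  E = (- ((b + 0) + 0))
4. [add_zero →] ((b + 0) + 0)  →  (b + 0);  E = (- (b + 0))
5. [add_zero →] (b + 0)  →  b;  cost 2 ≤ 2, done

(- b)   [cost 2]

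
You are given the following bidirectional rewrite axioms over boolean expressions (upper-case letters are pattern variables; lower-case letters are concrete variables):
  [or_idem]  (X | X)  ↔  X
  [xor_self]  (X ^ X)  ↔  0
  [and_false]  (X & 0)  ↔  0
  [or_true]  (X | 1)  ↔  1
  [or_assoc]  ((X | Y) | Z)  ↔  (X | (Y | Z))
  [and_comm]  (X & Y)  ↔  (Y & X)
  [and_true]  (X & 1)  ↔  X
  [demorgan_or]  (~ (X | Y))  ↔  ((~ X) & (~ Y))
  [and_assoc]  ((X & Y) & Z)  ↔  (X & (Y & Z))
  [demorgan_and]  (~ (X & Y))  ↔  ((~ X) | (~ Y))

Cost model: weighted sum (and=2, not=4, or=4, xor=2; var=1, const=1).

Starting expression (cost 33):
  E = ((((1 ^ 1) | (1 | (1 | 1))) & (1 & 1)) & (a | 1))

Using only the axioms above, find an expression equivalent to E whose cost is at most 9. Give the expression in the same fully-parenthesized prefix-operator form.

step 1: or_true (→) rewrites (1 | 1) into 1, now ((((1 ^ 1) | (1 | 1)) & (1 & 1)) & (a | 1))
step 2: xor_self (→) rewrites (1 ^ 1) into 0, now (((0 | (1 | 1)) & (1 & 1)) & (a | 1))
step 3: or_true (→) rewrites (a | 1) into 1, now (((0 | (1 | 1)) & (1 & 1)) & 1)
step 4: and_true (→) rewrites (1 & 1) into 1, now (((0 | (1 | 1)) & 1) & 1)
step 5: or_idem (→) rewrites (1 | 1) into 1, now (((0 | 1) & 1) & 1)
step 6: and_true (→) rewrites ((0 | 1) & 1) into (0 | 1), reaching cost 9 (bound 9)

((0 | 1) & 1)   [cost 9]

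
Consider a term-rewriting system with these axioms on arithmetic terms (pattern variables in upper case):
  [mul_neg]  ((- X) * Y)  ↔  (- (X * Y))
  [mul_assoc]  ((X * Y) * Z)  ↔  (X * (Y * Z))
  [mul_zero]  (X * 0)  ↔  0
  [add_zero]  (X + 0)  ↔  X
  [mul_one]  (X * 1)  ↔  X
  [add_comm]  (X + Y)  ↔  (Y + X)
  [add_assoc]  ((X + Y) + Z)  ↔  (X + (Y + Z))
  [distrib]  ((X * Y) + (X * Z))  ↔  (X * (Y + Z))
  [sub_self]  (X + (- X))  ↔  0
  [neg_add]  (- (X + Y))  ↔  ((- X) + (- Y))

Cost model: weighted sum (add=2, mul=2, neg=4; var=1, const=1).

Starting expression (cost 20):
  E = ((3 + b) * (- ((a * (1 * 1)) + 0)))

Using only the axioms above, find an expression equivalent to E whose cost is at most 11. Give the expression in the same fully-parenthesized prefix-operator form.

(1) (1 * 1)  =[mul_one →]=  1    ⊢ ((3 + b) * (- ((a * 1) + 0)))
(2) ((a * 1) + 0)  =[add_zero →]=  (a * 1)    ⊢ ((3 + b) * (- (a * 1)))
(3) (a * 1)  =[mul_one →]=  a    ⊢ cost 11, within 11

((3 + b) * (- a))   [cost 11]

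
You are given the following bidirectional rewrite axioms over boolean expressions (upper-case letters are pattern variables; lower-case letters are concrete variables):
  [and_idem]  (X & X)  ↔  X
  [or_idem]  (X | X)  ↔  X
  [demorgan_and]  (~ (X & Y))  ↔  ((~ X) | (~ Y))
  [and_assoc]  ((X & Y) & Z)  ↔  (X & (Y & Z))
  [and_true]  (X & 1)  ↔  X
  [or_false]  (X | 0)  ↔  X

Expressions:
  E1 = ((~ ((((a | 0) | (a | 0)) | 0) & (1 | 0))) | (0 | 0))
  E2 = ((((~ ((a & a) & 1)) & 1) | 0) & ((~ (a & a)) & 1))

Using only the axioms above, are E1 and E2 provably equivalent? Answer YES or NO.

(1) ((a | 0) | (a | 0))  =[or_idem →]=  (a | 0)    ⊢ ((~ (((a | 0) | 0) & (1 | 0))) | (0 | 0))
(2) (0 | 0)  =[or_idem →]=  0    ⊢ ((~ (((a | 0) | 0) & (1 | 0))) | 0)
(3) (1 | 0)  =[or_false →]=  1    ⊢ ((~ (((a | 0) | 0) & 1)) | 0)
(4) ((a | 0) | 0)  =[or_false →]=  (a | 0)    ⊢ ((~ ((a | 0) & 1)) | 0)
(5) ((a | 0) & 1)  =[and_true →]=  (a | 0)    ⊢ ((~ (a | 0)) | 0)
(6) ((~ (a | 0)) | 0)  =[or_false →]=  (~ (a | 0))
(7) (a | 0)  =[or_false →]=  a    ⊢ (~ a)
(8) (~ a)  =[and_true ←]=  ((~ a) & 1)
(9) a  =[and_idem ←]=  (a & a)    ⊢ ((~ (a & a)) & 1)
(10) ((~ (a & a)) & 1)  =[and_idem ←]=  (((~ (a & a)) & 1) & ((~ (a & a)) & 1))
(11) (a & a)  =[and_true ←]=  ((a & a) & 1)    ⊢ (((~ ((a & a) & 1)) & 1) & ((~ (a & a)) & 1))
(12) ((~ ((a & a) & 1)) & 1)  =[or_false ←]=  (((~ ((a & a) & 1)) & 1) | 0)    ⊢ E2

YES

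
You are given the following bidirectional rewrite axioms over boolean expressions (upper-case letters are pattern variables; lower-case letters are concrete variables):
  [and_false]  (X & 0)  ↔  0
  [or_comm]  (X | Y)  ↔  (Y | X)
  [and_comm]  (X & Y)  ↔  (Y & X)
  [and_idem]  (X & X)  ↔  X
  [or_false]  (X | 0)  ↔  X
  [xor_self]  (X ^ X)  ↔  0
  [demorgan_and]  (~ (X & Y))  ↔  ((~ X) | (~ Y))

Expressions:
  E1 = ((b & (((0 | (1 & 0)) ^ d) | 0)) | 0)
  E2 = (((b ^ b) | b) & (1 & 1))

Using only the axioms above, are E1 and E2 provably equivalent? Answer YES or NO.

NO

All listed rules preserve value, hence provable equivalence implies equal values everywhere; look for a separating assignment.
b=1, d=0 gives E1 ↦ 0, E2 ↦ 1; values differ ⇒ not provably equivalent.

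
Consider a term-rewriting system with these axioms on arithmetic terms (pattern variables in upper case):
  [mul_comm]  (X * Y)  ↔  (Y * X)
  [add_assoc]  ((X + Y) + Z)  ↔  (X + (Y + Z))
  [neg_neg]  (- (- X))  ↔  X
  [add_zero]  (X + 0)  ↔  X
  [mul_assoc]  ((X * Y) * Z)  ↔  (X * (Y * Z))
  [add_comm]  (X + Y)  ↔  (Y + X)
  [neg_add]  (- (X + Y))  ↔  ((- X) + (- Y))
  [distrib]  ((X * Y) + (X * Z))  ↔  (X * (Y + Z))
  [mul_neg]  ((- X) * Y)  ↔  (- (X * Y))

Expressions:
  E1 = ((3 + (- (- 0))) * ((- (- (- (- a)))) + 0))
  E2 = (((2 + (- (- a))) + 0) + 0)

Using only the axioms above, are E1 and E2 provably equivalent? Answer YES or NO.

Every axiom is a valid identity, so a rewrite proof would force E1 and E2 to agree under every assignment.
At a=0: E1 = 0 but E2 = 2; they differ, so no derivation exists.

NO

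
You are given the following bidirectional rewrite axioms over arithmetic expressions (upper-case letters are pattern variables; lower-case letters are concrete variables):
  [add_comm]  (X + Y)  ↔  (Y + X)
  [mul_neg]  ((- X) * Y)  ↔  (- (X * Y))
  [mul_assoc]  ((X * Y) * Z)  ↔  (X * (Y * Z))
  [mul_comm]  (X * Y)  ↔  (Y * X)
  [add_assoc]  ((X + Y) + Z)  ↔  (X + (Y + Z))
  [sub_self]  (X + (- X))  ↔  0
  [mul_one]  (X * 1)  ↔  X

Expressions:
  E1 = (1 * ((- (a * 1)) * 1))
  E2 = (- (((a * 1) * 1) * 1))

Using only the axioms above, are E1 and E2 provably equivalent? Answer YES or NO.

YES

(1) ((- (a * 1)) * 1)  =[mul_one →]=  (- (a * 1))    ⊢ (1 * (- (a * 1)))
(2) (a * 1)  =[mul_one →]=  a    ⊢ (1 * (- a))
(3) (1 * (- a))  =[mul_comm →]=  ((- a) * 1)
(4) ((- a) * 1)  =[mul_one →]=  (- a)
(5) a  =[mul_one ←]=  (a * 1)    ⊢ (- (a * 1))
(6) a  =[mul_one ←]=  (a * 1)    ⊢ (- ((a * 1) * 1))
(7) (a * 1)  =[mul_one ←]=  ((a * 1) * 1)    ⊢ E2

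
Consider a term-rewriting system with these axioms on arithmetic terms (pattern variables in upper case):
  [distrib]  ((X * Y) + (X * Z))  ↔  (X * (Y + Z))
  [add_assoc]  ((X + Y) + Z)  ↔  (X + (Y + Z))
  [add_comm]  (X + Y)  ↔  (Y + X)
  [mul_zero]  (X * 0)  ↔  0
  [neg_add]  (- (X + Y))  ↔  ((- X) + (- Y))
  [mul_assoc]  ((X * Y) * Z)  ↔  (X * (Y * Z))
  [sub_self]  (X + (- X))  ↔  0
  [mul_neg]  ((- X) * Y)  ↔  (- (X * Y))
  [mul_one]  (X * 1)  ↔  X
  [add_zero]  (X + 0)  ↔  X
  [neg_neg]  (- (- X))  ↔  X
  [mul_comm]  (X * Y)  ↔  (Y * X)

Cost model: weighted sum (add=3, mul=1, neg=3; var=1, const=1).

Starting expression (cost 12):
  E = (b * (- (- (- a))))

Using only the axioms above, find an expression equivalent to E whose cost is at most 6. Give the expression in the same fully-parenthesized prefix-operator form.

(b * (- a))   [cost 6]

step 1: neg_neg (→) rewrites (- (- a)) into a, reaching cost 6 (bound 6)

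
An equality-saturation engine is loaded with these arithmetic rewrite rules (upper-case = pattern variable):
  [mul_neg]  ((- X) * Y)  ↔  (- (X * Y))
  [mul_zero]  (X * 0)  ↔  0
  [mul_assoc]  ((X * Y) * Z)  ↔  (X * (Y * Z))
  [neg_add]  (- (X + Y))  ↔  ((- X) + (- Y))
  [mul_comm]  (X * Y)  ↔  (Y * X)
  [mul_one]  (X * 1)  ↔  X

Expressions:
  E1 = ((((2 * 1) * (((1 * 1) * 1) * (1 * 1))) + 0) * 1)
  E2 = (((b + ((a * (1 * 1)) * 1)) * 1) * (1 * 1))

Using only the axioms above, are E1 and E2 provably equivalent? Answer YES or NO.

NO

All listed rules preserve value, hence provable equivalence implies equal values everywhere; look for a separating assignment.
a=0, b=0 gives E1 ↦ 2, E2 ↦ 0; values differ ⇒ not provably equivalent.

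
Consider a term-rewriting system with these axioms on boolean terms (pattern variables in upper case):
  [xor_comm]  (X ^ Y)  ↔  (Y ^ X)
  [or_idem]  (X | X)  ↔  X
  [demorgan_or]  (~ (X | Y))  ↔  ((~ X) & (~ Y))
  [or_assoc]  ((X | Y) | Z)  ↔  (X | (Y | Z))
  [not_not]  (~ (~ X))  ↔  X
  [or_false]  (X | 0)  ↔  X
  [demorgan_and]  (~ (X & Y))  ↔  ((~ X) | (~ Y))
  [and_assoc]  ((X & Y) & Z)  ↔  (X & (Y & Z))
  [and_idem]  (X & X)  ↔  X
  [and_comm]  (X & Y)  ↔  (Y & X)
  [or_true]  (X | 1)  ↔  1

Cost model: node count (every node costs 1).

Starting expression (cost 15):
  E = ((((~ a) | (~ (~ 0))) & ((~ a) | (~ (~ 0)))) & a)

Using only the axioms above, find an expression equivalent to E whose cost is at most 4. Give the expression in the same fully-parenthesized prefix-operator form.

((~ a) & a)   [cost 4]

step 1: and_idem (→) rewrites (((~ a) | (~ (~ 0))) & ((~ a) | (~ (~ 0)))) into ((~ a) | (~ (~ 0))), now (((~ a) | (~ (~ 0))) & a)
step 2: not_not (→) rewrites (~ (~ 0)) into 0, now (((~ a) | 0) & a)
step 3: or_false (→) rewrites ((~ a) | 0) into (~ a), reaching cost 4 (bound 4)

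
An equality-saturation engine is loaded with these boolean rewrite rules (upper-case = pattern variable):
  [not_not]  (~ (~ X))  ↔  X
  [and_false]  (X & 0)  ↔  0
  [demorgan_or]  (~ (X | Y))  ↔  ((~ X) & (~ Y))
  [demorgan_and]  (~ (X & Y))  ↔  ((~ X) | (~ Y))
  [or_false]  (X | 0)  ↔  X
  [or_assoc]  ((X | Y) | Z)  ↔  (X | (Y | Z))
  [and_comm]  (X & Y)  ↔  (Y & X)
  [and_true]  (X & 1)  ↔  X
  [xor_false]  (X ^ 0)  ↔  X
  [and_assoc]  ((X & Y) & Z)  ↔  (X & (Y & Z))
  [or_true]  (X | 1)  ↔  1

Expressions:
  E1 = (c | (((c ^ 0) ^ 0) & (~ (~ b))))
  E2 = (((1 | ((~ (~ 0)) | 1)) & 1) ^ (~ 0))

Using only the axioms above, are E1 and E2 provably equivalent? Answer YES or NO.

Every axiom is a valid identity, so a rewrite proof would force E1 and E2 to agree under every assignment.
At b=0, c=1: E1 = 1 but E2 = 0; they differ, so no derivation exists.

NO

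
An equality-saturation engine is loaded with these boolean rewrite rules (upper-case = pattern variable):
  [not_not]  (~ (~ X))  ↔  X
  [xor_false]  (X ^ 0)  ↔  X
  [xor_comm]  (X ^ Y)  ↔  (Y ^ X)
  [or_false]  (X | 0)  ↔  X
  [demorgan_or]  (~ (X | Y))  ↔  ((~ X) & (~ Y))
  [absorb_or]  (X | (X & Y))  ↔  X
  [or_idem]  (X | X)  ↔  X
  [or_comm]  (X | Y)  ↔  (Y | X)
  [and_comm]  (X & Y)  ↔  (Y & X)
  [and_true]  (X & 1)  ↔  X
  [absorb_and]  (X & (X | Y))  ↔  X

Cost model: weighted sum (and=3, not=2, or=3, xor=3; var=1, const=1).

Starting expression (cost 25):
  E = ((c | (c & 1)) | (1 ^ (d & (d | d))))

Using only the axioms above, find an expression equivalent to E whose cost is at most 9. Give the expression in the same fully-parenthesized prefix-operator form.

(c | (1 ^ d))   [cost 9]

(1) (c & 1)  =[and_true →]=  c    ⊢ ((c | c) | (1 ^ (d & (d | d))))
(2) (d & (d | d))  =[absorb_and →]=  d    ⊢ ((c | c) | (1 ^ d))
(3) (c | c)  =[or_idem →]=  c    ⊢ cost 9, within 9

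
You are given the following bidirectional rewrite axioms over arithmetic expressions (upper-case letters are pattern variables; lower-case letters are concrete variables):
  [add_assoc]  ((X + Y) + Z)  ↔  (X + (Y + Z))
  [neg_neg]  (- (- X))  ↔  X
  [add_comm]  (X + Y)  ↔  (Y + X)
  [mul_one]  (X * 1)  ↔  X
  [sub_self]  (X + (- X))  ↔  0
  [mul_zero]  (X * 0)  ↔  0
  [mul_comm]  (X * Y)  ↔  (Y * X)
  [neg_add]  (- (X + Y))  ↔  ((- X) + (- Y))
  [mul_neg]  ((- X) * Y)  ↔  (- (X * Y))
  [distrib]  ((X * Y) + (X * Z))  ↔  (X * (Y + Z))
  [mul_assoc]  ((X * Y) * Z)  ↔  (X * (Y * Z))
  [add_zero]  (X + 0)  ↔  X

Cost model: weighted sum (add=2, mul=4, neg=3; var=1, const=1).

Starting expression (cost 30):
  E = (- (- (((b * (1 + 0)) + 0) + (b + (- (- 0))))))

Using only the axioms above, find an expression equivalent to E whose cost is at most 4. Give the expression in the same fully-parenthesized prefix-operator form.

(b + b)   [cost 4]

1. [neg_neg →] (- (- (((b * (1 + 0)) + 0) + (b + (- (- 0))))))  →  (((b * (1 + 0)) + 0) + (b + (- (- 0))))
2. [neg_neg →] (- (- 0))  →  0;  E = (((b * (1 + 0)) + 0) + (b + 0))
3. [add_zero →] (1 + 0)  →  1;  E = (((b * 1) + 0) + (b + 0))
4. [mul_one →] (b * 1)  →  b;  E = ((b + 0) + (b + 0))
5. [add_zero →] (b + 0)  →  b;  E = ((b + 0) + b)
6. [add_zero →] (b + 0)  →  b;  cost 4 ≤ 4, done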